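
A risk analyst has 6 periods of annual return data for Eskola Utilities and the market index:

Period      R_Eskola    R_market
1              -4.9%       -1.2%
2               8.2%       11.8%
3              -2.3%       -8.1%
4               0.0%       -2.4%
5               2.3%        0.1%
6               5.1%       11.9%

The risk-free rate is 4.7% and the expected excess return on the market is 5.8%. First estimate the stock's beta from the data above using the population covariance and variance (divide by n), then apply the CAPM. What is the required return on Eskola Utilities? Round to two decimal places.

Mean R_i = (-4.9 + 8.2 − 2.3 + 0.0 + 2.3 + 5.1) / 6 = 1.4000%
Mean R_m = (-1.2 + 11.8 − 8.1 − 2.4 + 0.1 + 11.9) / 6 = 2.0167%
Σ(R_i − R̄_i)(R_m − R̄_m) = 165.2500  ⇒  Cov = 165.2500 / 6 = 27.5417
Σ(R_m − R̄_m)² = 329.2683  ⇒  Var(R_m) = 329.2683 / 6 = 54.8781
β = Cov / Var(R_m) = 27.5417 / 54.8781 = 0.5019
E(R) = R_f + β × MRP = 4.7% + 0.5019 × 5.8% = 7.61%

7.61%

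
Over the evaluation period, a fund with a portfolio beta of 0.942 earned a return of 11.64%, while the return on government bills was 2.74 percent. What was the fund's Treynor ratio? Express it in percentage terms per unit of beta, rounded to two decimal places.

9.45%

Treynor = (R_P − R_f) / β_P = (11.64% − 2.74%) / 0.9420 = 8.90% / 0.9420 = 9.45%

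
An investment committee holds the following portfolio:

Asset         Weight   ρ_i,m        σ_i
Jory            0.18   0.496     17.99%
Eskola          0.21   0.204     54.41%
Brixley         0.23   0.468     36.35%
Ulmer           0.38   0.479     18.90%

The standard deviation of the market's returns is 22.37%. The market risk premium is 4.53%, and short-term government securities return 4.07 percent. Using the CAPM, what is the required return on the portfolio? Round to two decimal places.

β_Jory = 0.496 × 17.99% / 22.37% = 0.3989
β_Eskola = 0.204 × 54.41% / 22.37% = 0.4962
β_Brixley = 0.468 × 36.35% / 22.37% = 0.7605
β_Ulmer = 0.479 × 18.90% / 22.37% = 0.4047
β_P = Σ w_i β_i = 0.18×0.3989 + 0.21×0.4962 + 0.23×0.7605 + 0.38×0.4047 = 0.5047
E(R_P) = R_f + β_P × MRP = 4.07% + 0.5047 × 4.53% = 6.36%

6.36%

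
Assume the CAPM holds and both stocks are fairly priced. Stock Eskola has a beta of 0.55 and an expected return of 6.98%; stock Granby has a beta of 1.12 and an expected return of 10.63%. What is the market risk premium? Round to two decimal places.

Both satisfy E(R) = R_f + β·MRP, so the slope of the SML is
MRP = (10.63% − 6.98%) / (1.12 − 0.55) = 3.65% / 0.57 = 6.4035%

6.40%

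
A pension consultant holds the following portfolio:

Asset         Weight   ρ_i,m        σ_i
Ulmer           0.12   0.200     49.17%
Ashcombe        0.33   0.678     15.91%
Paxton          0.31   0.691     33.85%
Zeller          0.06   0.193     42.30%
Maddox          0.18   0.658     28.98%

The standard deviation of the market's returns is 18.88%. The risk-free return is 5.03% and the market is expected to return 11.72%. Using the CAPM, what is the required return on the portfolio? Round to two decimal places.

10.67%

β_Ulmer = 0.200 × 49.17% / 18.88% = 0.5209
β_Ashcombe = 0.678 × 15.91% / 18.88% = 0.5713
β_Paxton = 0.691 × 33.85% / 18.88% = 1.2389
β_Zeller = 0.193 × 42.30% / 18.88% = 0.4324
β_Maddox = 0.658 × 28.98% / 18.88% = 1.0100
β_P = Σ w_i β_i = 0.12×0.5209 + 0.33×0.5713 + 0.31×1.2389 + 0.06×0.4324 + 0.18×1.0100 = 0.8428
MRP = 11.72% − 5.03% = 6.69%
E(R_P) = R_f + β_P × MRP = 5.03% + 0.8428 × 6.69% = 10.67%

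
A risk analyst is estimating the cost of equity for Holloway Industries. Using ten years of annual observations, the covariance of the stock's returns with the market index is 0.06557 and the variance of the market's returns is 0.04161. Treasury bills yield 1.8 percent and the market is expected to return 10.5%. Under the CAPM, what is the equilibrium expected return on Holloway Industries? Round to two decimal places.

β = Cov(R_i, R_m) / Var(R_m) = 0.06557 / 0.04161 = 1.5758
MRP = 10.5% − 1.8% = 8.70%
E(R) = R_f + β × MRP = 1.8% + 1.5758 × 8.7% = 15.51%

15.51%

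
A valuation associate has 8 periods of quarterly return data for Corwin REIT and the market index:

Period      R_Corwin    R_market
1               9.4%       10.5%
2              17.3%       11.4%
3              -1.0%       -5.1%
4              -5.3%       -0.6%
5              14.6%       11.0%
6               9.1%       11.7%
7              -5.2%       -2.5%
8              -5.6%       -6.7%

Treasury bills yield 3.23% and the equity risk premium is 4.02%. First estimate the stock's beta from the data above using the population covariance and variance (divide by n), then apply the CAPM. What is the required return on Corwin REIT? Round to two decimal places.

Mean R_i = (9.4 + 17.3 − 1.0 − 5.3 + 14.6 + 9.1 − 5.2 − 5.6) / 8 = 4.1625%
Mean R_m = (10.5 + 11.4 − 5.1 − 0.6 + 11.0 + 11.7 − 2.5 − 6.7) / 8 = 3.7125%
Σ(R_i − R̄_i)(R_m − R̄_m) = 498.1638  ⇒  Cov = 498.1638 / 8 = 62.2705
Σ(R_m − R̄_m)² = 465.3488  ⇒  Var(R_m) = 465.3488 / 8 = 58.1686
β = Cov / Var(R_m) = 62.2705 / 58.1686 = 1.0705
E(R) = R_f + β × MRP = 3.23% + 1.0705 × 4.02% = 7.53%

7.53%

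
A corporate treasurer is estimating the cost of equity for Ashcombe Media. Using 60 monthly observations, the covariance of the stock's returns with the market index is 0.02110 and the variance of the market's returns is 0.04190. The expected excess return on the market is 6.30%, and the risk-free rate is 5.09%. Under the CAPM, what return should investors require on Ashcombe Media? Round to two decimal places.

β = Cov(R_i, R_m) / Var(R_m) = 0.02110 / 0.04190 = 0.5036
E(R) = R_f + β × MRP = 5.09% + 0.5036 × 6.30% = 8.26%

8.26%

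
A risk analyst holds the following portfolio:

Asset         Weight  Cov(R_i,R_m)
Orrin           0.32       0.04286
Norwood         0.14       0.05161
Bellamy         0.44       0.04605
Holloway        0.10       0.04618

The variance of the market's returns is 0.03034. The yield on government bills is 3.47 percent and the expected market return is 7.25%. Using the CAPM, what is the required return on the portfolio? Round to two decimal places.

9.18%

β_Orrin = 0.04286 / 0.03034 = 1.4127
β_Norwood = 0.05161 / 0.03034 = 1.7011
β_Bellamy = 0.04605 / 0.03034 = 1.5178
β_Holloway = 0.04618 / 0.03034 = 1.5221
β_P = Σ w_i β_i = 0.32×1.4127 + 0.14×1.7011 + 0.44×1.5178 + 0.10×1.5221 = 1.5103
MRP = 7.25% − 3.47% = 3.78%
E(R_P) = R_f + β_P × MRP = 3.47% + 1.5103 × 3.78% = 9.18%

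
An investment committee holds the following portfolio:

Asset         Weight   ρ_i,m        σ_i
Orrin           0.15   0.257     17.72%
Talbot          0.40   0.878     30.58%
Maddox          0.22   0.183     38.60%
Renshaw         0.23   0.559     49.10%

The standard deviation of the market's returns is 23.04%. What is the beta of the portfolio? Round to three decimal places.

β_Orrin = 0.257 × 17.72% / 23.04% = 0.1977
β_Talbot = 0.878 × 30.58% / 23.04% = 1.1653
β_Maddox = 0.183 × 38.60% / 23.04% = 0.3066
β_Renshaw = 0.559 × 49.10% / 23.04% = 1.1913
β_P = Σ w_i β_i = 0.15×0.1977 + 0.40×1.1653 + 0.22×0.3066 + 0.23×1.1913 = 0.8372

0.837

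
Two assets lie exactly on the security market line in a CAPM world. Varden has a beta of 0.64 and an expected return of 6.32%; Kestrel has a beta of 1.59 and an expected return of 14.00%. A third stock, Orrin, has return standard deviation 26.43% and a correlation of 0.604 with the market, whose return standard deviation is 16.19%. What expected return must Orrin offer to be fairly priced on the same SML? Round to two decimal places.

9.12%

MRP = (14.00% − 6.32%) / (1.59 − 0.64) = 8.0842%
R_f = 6.32% − 0.64 × 8.0842% = 1.1461%
β_Orrin = ρ·σ_i/σ_m = 0.604 × 26.43 / 16.19 = 0.9860
E(R_Orrin) = R_f + β × MRP = 1.1461% + 0.9860 × 8.0842% = 9.12%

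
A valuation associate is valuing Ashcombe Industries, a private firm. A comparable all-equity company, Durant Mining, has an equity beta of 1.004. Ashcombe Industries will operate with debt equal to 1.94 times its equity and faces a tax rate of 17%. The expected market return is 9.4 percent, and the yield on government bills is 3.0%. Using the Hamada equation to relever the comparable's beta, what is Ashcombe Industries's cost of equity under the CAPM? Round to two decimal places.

β_L = β_U × [1 + (1 − t)(D/E)] = 1.004 × [1 + (1 − 0.17) × 1.94]
    = 1.004 × [1 + 0.83 × 1.94] = 1.004 × 2.6102 = 2.6206
MRP = 9.4% − 3.0% = 6.40%
E(R) = R_f + β_L × MRP = 3.0% + 2.6206 × 6.4% = 19.77%

19.77%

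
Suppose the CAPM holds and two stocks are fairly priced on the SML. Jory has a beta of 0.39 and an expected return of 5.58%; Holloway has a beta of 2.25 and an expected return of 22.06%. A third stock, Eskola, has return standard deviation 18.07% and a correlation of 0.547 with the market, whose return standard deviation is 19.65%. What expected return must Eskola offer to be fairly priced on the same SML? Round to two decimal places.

6.58%

MRP = (22.06% − 5.58%) / (2.25 − 0.39) = 8.8602%
R_f = 5.58% − 0.39 × 8.8602% = 2.1245%
β_Eskola = ρ·σ_i/σ_m = 0.547 × 18.07 / 19.65 = 0.5030
E(R_Eskola) = R_f + β × MRP = 2.1245% + 0.5030 × 8.8602% = 6.58%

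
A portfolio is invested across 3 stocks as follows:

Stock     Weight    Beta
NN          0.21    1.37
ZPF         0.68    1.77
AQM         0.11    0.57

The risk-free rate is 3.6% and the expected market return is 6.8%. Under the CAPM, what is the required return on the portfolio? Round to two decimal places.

8.57%

β_P = Σ w_i β_i = 0.21×1.37 + 0.68×1.77 + 0.11×0.57 = 1.5540
MRP = 6.8% − 3.6% = 3.20%
E(R_P) = R_f + β_P × MRP = 3.6% + 1.5540 × 3.2% = 8.57%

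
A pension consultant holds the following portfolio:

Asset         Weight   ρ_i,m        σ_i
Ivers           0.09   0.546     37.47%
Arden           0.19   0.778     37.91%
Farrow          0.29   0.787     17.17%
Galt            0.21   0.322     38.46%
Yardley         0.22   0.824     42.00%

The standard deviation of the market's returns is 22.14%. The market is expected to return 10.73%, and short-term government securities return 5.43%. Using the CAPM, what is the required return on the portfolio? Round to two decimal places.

10.60%

β_Ivers = 0.546 × 37.47% / 22.14% = 0.9241
β_Arden = 0.778 × 37.91% / 22.14% = 1.3322
β_Farrow = 0.787 × 17.17% / 22.14% = 0.6103
β_Galt = 0.322 × 38.46% / 22.14% = 0.5594
β_Yardley = 0.824 × 42.00% / 22.14% = 1.5631
β_P = Σ w_i β_i = 0.09×0.9241 + 0.19×1.3322 + 0.29×0.6103 + 0.21×0.5594 + 0.22×1.5631 = 0.9746
MRP = 10.73% − 5.43% = 5.30%
E(R_P) = R_f + β_P × MRP = 5.43% + 0.9746 × 5.30% = 10.60%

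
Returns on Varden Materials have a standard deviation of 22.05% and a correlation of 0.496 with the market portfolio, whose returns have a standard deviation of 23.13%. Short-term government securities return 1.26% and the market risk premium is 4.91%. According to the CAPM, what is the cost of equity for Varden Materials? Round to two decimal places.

β = ρ × σ_i / σ_m = 0.496 × 22.05% / 23.13% = 0.4728
E(R) = 1.26% + 0.4728 × 4.91% = 3.58%

3.58%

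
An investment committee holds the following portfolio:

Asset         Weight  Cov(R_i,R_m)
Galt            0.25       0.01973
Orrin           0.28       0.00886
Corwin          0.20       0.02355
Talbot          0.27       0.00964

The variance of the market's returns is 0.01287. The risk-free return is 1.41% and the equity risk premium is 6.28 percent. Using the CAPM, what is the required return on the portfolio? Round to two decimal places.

8.60%

β_Galt = 0.01973 / 0.01287 = 1.5330
β_Orrin = 0.00886 / 0.01287 = 0.6884
β_Corwin = 0.02355 / 0.01287 = 1.8298
β_Talbot = 0.00964 / 0.01287 = 0.7490
β_P = Σ w_i β_i = 0.25×1.5330 + 0.28×0.6884 + 0.20×1.8298 + 0.27×0.7490 = 1.1442
E(R_P) = R_f + β_P × MRP = 1.41% + 1.1442 × 6.28% = 8.60%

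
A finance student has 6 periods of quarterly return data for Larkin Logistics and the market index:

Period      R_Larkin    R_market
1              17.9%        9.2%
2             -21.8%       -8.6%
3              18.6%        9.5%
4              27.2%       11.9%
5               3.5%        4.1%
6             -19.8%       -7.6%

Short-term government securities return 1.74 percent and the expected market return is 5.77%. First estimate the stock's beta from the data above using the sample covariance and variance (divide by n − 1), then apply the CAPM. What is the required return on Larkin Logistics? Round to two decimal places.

11.01%

Mean R_i = (17.9 − 21.8 + 18.6 + 27.2 + 3.5 − 19.8) / 6 = 4.2667%
Mean R_m = (9.2 − 8.6 + 9.5 + 11.9 + 4.1 − 7.6) / 6 = 3.0833%
Σ(R_i − R̄_i)(R_m − R̄_m) = 938.4367  ⇒  Cov = 938.4367 / 5 = 187.6873
Σ(R_m − R̄_m)² = 407.9883  ⇒  Var(R_m) = 407.9883 / 5 = 81.5977
β = Cov / Var(R_m) = 187.6873 / 81.5977 = 2.3002
MRP = 5.77% − 1.74% = 4.03%
E(R) = R_f + β × MRP = 1.74% + 2.3002 × 4.03% = 11.01%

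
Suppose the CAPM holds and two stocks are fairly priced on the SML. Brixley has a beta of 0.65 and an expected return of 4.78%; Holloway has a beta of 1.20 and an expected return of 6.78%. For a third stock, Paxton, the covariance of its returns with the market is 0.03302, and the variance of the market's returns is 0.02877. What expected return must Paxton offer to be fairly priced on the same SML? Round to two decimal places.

MRP = (6.78% − 4.78%) / (1.20 − 0.65) = 3.6364%
R_f = 4.78% − 0.65 × 3.6364% = 2.4163%
β_Paxton = Cov / Var(R_m) = 0.03302 / 0.02877 = 1.1477
E(R_Paxton) = R_f + β × MRP = 2.4163% + 1.1477 × 3.6364% = 6.59%

6.59%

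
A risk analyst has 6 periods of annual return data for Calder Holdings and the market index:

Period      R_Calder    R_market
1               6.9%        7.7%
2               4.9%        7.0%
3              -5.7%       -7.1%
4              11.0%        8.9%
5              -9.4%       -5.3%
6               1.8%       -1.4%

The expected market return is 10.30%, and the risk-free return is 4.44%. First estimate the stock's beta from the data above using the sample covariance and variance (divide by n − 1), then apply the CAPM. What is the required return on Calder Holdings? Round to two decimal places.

10.43%

Mean R_i = (6.9 + 4.9 − 5.7 + 11.0 − 9.4 + 1.8) / 6 = 1.5833%
Mean R_m = (7.7 + 7.0 − 7.1 + 8.9 − 5.3 − 1.4) / 6 = 1.6333%
Σ(R_i − R̄_i)(R_m − R̄_m) = 257.5833  ⇒  Cov = 257.5833 / 5 = 51.5167
Σ(R_m − R̄_m)² = 251.9533  ⇒  Var(R_m) = 251.9533 / 5 = 50.3907
β = Cov / Var(R_m) = 51.5167 / 50.3907 = 1.0223
MRP = 10.30% − 4.44% = 5.86%
E(R) = R_f + β × MRP = 4.44% + 1.0223 × 5.86% = 10.43%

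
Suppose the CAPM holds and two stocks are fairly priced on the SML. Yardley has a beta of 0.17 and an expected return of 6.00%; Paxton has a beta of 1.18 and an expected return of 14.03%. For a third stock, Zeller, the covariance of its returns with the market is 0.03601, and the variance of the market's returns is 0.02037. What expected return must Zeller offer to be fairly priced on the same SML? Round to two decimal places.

18.70%

MRP = (14.03% − 6.00%) / (1.18 − 0.17) = 7.9505%
R_f = 6.00% − 0.17 × 7.9505% = 4.6484%
β_Zeller = Cov / Var(R_m) = 0.03601 / 0.02037 = 1.7678
E(R_Zeller) = R_f + β × MRP = 4.6484% + 1.7678 × 7.9505% = 18.70%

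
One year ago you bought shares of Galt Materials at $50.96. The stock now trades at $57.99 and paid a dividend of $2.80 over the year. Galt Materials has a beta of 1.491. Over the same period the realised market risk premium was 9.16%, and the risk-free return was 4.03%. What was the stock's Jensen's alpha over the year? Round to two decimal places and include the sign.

Realised HPR = (P1 + D1 − P0) / P0 = (57.99 + 2.80 − 50.96) / 50.96 = 9.83 / 50.96 = 19.2896%
CAPM required = R_f + β·MRP = 4.03% + 1.491 × 9.16% = 17.68756%
α = realised − required = 19.2896% − 17.68756% = +1.60%

+1.60%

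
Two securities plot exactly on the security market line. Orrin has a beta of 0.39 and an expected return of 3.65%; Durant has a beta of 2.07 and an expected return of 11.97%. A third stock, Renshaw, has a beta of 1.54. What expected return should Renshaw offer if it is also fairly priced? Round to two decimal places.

MRP (SML slope) = (11.97% − 3.65%) / (2.07 − 0.39) = 8.32% / 1.68 = 4.9524%
R_f (intercept) = 3.65% − 0.39 × 4.9524% = 1.7186%
E(R_Renshaw) = R_f + β × MRP = 1.7186% + 1.54 × 4.9524% = 9.35%

9.35%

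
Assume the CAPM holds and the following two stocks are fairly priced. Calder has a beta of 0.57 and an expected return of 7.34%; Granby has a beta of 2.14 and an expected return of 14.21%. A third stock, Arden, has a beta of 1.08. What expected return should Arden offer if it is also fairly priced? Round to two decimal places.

9.57%

MRP (SML slope) = (14.21% − 7.34%) / (2.14 − 0.57) = 6.87% / 1.57 = 4.3758%
R_f (intercept) = 7.34% − 0.57 × 4.3758% = 4.8458%
E(R_Arden) = R_f + β × MRP = 4.8458% + 1.08 × 4.3758% = 9.57%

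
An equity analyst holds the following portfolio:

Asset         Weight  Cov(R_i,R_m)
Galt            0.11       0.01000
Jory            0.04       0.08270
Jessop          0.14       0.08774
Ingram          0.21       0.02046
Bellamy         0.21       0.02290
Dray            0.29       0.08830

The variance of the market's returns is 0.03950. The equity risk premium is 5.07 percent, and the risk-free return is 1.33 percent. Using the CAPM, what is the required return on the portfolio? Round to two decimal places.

7.93%

β_Galt = 0.01000 / 0.03950 = 0.2532
β_Jory = 0.08270 / 0.03950 = 2.0937
β_Jessop = 0.08774 / 0.03950 = 2.2213
β_Ingram = 0.02046 / 0.03950 = 0.5180
β_Bellamy = 0.02290 / 0.03950 = 0.5797
β_Dray = 0.08830 / 0.03950 = 2.2354
β_P = Σ w_i β_i = 0.11×0.2532 + 0.04×2.0937 + 0.14×2.2213 + 0.21×0.5180 + 0.21×0.5797 + 0.29×2.2354 = 1.3014
E(R_P) = R_f + β_P × MRP = 1.33% + 1.3014 × 5.07% = 7.93%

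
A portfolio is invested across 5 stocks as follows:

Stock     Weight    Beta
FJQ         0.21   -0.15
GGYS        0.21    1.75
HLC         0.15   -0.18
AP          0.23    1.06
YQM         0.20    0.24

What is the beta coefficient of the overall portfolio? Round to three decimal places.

β_P = Σ w_i β_i = 0.21×-0.15 + 0.21×1.75 + 0.15×-0.18 + 0.23×1.06 + 0.20×0.24 = 0.6008

0.601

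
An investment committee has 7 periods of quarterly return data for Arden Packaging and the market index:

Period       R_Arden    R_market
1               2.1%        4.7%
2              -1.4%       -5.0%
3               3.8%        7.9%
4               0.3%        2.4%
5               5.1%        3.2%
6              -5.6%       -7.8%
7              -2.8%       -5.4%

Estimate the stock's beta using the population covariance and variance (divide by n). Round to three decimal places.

0.570

Mean R_i = (2.1 − 1.4 + 3.8 + 0.3 + 5.1 − 5.6 − 2.8) / 7 = 0.2143%
Mean R_m = (4.7 − 5.0 + 7.9 + 2.4 + 3.2 − 7.8 − 5.4) / 7 = 0.0000%
Σ(R_i − R̄_i)(R_m − R̄_m) = 122.7300  ⇒  Cov = 122.7300 / 7 = 17.5329
Σ(R_m − R̄_m)² = 215.5000  ⇒  Var(R_m) = 215.5000 / 7 = 30.7857
β = Cov / Var(R_m) = 17.5329 / 30.7857 = 0.5695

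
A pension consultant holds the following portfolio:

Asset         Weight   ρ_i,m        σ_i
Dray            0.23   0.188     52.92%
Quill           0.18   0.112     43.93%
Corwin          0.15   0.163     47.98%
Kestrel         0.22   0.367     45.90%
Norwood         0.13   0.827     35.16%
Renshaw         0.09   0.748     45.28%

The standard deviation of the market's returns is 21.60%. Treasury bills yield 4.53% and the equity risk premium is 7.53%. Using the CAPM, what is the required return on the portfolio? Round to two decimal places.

β_Dray = 0.188 × 52.92% / 21.60% = 0.4606
β_Quill = 0.112 × 43.93% / 21.60% = 0.2278
β_Corwin = 0.163 × 47.98% / 21.60% = 0.3621
β_Kestrel = 0.367 × 45.90% / 21.60% = 0.7799
β_Norwood = 0.827 × 35.16% / 21.60% = 1.3462
β_Renshaw = 0.748 × 45.28% / 21.60% = 1.5680
β_P = Σ w_i β_i = 0.23×0.4606 + 0.18×0.2278 + 0.15×0.3621 + 0.22×0.7799 + 0.13×1.3462 + 0.09×1.5680 = 0.6890
E(R_P) = R_f + β_P × MRP = 4.53% + 0.6890 × 7.53% = 9.72%

9.72%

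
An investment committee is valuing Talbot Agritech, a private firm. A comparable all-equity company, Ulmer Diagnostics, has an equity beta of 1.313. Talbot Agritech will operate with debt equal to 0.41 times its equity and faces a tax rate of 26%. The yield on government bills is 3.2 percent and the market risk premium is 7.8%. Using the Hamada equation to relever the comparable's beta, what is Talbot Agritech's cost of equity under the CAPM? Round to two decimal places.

16.55%

β_L = β_U × [1 + (1 − t)(D/E)] = 1.313 × [1 + (1 − 0.26) × 0.41]
    = 1.313 × [1 + 0.74 × 0.41] = 1.313 × 1.3034 = 1.7114
E(R) = R_f + β_L × MRP = 3.2% + 1.7114 × 7.8% = 16.55%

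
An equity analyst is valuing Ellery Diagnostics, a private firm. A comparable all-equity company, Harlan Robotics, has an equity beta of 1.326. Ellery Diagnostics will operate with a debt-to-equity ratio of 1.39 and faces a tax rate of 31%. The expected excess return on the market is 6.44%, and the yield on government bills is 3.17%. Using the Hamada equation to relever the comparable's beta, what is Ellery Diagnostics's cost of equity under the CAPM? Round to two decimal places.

19.90%

β_L = β_U × [1 + (1 − t)(D/E)] = 1.326 × [1 + (1 − 0.31) × 1.39]
    = 1.326 × [1 + 0.69 × 1.39] = 1.326 × 1.9591 = 2.5978
E(R) = R_f + β_L × MRP = 3.17% + 2.5978 × 6.44% = 19.90%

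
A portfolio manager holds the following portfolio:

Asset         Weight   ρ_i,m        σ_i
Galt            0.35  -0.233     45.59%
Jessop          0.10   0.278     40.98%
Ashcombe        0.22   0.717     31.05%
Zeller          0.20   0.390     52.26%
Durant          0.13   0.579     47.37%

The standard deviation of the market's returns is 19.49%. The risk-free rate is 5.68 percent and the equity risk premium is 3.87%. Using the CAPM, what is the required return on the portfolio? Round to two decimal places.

β_Galt = -0.233 × 45.59% / 19.49% = -0.5450
β_Jessop = 0.278 × 40.98% / 19.49% = 0.5845
β_Ashcombe = 0.717 × 31.05% / 19.49% = 1.1423
β_Zeller = 0.390 × 52.26% / 19.49% = 1.0457
β_Durant = 0.579 × 47.37% / 19.49% = 1.4072
β_P = Σ w_i β_i = 0.35×-0.5450 + 0.10×0.5845 + 0.22×1.1423 + 0.20×1.0457 + 0.13×1.4072 = 0.5111
E(R_P) = R_f + β_P × MRP = 5.68% + 0.5111 × 3.87% = 7.66%

7.66%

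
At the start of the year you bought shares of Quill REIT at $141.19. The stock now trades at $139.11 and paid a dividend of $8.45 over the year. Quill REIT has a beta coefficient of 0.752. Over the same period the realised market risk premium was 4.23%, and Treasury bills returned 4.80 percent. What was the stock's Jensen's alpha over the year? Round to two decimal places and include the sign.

Realised HPR = (P1 + D1 − P0) / P0 = (139.11 + 8.45 − 141.19) / 141.19 = 6.37 / 141.19 = 4.5117%
CAPM required = R_f + β·MRP = 4.80% + 0.752 × 4.23% = 7.98096%
α = realised − required = 4.5117% − 7.98096% = -3.47%

-3.47%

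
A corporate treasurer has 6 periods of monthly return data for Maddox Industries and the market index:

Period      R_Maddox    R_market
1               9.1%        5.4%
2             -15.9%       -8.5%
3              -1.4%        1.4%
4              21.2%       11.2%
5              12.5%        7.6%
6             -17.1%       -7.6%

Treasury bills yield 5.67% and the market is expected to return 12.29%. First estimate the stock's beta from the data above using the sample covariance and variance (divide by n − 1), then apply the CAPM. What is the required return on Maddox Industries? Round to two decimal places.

18.36%

Mean R_i = (9.1 − 15.9 − 1.4 + 21.2 + 12.5 − 17.1) / 6 = 1.4000%
Mean R_m = (5.4 − 8.5 + 1.4 + 11.2 + 7.6 − 7.6) / 6 = 1.5833%
Σ(R_i − R̄_i)(R_m − R̄_m) = 631.4300  ⇒  Cov = 631.4300 / 5 = 126.2860
Σ(R_m − R̄_m)² = 329.2883  ⇒  Var(R_m) = 329.2883 / 5 = 65.8577
β = Cov / Var(R_m) = 126.2860 / 65.8577 = 1.9176
MRP = 12.29% − 5.67% = 6.62%
E(R) = R_f + β × MRP = 5.67% + 1.9176 × 6.62% = 18.36%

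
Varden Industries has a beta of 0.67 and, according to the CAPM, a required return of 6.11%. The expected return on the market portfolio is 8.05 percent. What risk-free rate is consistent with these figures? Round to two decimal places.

E(R) = R_f + β(E(R_m) − R_f) = R_f(1 − β) + β·E(R_m)
6.11% = R_f × (1 − 0.67) + 0.67 × 8.05%
6.11% = R_f × 0.33 + 5.3935%
R_f = (6.11% − 5.3935%) / 0.33 = 2.17%

2.17%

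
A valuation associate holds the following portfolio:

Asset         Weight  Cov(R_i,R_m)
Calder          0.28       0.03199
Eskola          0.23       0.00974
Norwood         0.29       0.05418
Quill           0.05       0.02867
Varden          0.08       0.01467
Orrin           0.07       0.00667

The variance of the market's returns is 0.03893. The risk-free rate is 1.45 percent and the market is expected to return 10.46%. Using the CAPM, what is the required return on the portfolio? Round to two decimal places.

8.39%

β_Calder = 0.03199 / 0.03893 = 0.8217
β_Eskola = 0.00974 / 0.03893 = 0.2502
β_Norwood = 0.05418 / 0.03893 = 1.3917
β_Quill = 0.02867 / 0.03893 = 0.7365
β_Varden = 0.01467 / 0.03893 = 0.3768
β_Orrin = 0.00667 / 0.03893 = 0.1713
β_P = Σ w_i β_i = 0.28×0.8217 + 0.23×0.2502 + 0.29×1.3917 + 0.05×0.7365 + 0.08×0.3768 + 0.07×0.1713 = 0.7702
MRP = 10.46% − 1.45% = 9.01%
E(R_P) = R_f + β_P × MRP = 1.45% + 0.7702 × 9.01% = 8.39%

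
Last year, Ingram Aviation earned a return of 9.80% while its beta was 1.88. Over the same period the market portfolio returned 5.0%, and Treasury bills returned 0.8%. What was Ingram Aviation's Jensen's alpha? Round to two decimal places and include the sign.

+1.10%

Market excess return = 5.0% − 0.8% = 4.20%
CAPM benchmark = R_f + β(R_m − R_f) = 0.8% + 1.88 × 4.2% = 8.6960%
α = actual − benchmark = 9.80% − 8.6960% = +1.10%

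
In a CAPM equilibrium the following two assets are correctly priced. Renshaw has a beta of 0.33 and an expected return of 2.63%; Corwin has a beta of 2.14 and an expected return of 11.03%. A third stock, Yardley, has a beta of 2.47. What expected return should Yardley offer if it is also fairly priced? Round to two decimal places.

MRP (SML slope) = (11.03% − 2.63%) / (2.14 − 0.33) = 8.40% / 1.81 = 4.6409%
R_f (intercept) = 2.63% − 0.33 × 4.6409% = 1.0985%
E(R_Yardley) = R_f + β × MRP = 1.0985% + 2.47 × 4.6409% = 12.56%

12.56%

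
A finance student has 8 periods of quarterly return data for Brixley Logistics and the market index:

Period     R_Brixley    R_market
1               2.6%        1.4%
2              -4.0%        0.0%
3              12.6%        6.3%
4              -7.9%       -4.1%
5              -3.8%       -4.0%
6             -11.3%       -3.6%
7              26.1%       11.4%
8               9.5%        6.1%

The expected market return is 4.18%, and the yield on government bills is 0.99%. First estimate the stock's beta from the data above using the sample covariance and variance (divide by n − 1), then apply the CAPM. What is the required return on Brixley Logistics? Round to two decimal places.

Mean R_i = (2.6 − 4.0 + 12.6 − 7.9 − 3.8 − 11.3 + 26.1 + 9.5) / 8 = 2.9750%
Mean R_m = (1.4 + 0.0 + 6.3 − 4.1 − 4.0 − 3.6 + 11.4 + 6.1) / 8 = 1.6875%
Σ(R_i − R̄_i)(R_m − R̄_m) = 486.6175  ⇒  Cov = 486.6175 / 7 = 69.5168
Σ(R_m − R̄_m)² = 231.8088  ⇒  Var(R_m) = 231.8088 / 7 = 33.1155
β = Cov / Var(R_m) = 69.5168 / 33.1155 = 2.0992
MRP = 4.18% − 0.99% = 3.19%
E(R) = R_f + β × MRP = 0.99% + 2.0992 × 3.19% = 7.69%

7.69%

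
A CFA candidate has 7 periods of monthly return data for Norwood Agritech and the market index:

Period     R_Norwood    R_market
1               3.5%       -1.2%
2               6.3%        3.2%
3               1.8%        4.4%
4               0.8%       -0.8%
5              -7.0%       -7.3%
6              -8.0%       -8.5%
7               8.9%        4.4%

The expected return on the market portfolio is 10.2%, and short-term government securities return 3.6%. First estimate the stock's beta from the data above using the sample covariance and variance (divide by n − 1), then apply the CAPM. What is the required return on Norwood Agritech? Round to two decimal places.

10.77%

Mean R_i = (3.5 + 6.3 + 1.8 + 0.8 − 7.0 − 8.0 + 8.9) / 7 = 0.9000%
Mean R_m = (-1.2 + 3.2 + 4.4 − 0.8 − 7.3 − 8.5 + 4.4) / 7 = -0.8286%
Σ(R_i − R̄_i)(R_m − R̄_m) = 186.7200  ⇒  Cov = 186.7200 / 6 = 31.1200
Σ(R_m − R̄_m)² = 171.7743  ⇒  Var(R_m) = 171.7743 / 6 = 28.6291
β = Cov / Var(R_m) = 31.1200 / 28.6291 = 1.0870
MRP = 10.2% − 3.6% = 6.60%
E(R) = R_f + β × MRP = 3.6% + 1.0870 × 6.6% = 10.77%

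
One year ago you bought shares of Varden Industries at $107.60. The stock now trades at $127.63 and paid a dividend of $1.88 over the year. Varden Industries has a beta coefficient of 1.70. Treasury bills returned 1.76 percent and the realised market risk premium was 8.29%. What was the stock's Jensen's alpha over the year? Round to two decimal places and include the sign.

+4.51%

Realised HPR = (P1 + D1 − P0) / P0 = (127.63 + 1.88 − 107.60) / 107.60 = 21.91 / 107.60 = 20.3625%
CAPM required = R_f + β·MRP = 1.76% + 1.70 × 8.29% = 15.8530%
α = realised − required = 20.3625% − 15.8530% = +4.51%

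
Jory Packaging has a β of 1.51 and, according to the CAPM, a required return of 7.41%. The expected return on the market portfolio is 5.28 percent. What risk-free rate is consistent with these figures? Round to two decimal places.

1.10%

E(R) = R_f + β(E(R_m) − R_f) = R_f(1 − β) + β·E(R_m)
7.41% = R_f × (1 − 1.51) + 1.51 × 5.28%
7.41% = R_f × -0.51 + 7.9728%
R_f = (7.41% − 7.9728%) / -0.51 = 1.10%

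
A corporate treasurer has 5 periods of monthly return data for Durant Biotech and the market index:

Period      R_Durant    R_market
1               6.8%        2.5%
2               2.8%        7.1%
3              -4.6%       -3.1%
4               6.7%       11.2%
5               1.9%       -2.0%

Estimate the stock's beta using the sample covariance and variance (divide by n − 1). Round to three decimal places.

Mean R_i = (6.8 + 2.8 − 4.6 + 6.7 + 1.9) / 5 = 2.7200%
Mean R_m = (2.5 + 7.1 − 3.1 + 11.2 − 2.0) / 5 = 3.1400%
Σ(R_i − R̄_i)(R_m − R̄_m) = 79.6760  ⇒  Cov = 79.6760 / 4 = 19.9190
Σ(R_m − R̄_m)² = 146.4120  ⇒  Var(R_m) = 146.4120 / 4 = 36.6030
β = Cov / Var(R_m) = 19.9190 / 36.6030 = 0.5442

0.544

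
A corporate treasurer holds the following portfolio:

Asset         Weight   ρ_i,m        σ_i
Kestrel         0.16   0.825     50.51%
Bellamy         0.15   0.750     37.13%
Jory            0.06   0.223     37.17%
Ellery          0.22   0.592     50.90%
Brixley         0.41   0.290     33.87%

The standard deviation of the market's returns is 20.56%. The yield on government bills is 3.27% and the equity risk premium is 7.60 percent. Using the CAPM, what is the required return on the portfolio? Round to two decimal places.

11.40%

β_Kestrel = 0.825 × 50.51% / 20.56% = 2.0268
β_Bellamy = 0.750 × 37.13% / 20.56% = 1.3545
β_Jory = 0.223 × 37.17% / 20.56% = 0.4032
β_Ellery = 0.592 × 50.90% / 20.56% = 1.4656
β_Brixley = 0.290 × 33.87% / 20.56% = 0.4777
β_P = Σ w_i β_i = 0.16×2.0268 + 0.15×1.3545 + 0.06×0.4032 + 0.22×1.4656 + 0.41×0.4777 = 1.0699
E(R_P) = R_f + β_P × MRP = 3.27% + 1.0699 × 7.60% = 11.40%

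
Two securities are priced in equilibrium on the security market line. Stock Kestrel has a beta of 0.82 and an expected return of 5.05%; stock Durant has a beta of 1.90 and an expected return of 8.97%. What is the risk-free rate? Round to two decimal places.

2.07%

Both satisfy E(R) = R_f + β·MRP, so the slope of the SML is
MRP = (8.97% − 5.05%) / (1.90 − 0.82) = 3.92% / 1.08 = 3.6296%
R_f = E(R_Kestrel) − β_Kestrel·MRP = 5.05% − 0.82 × 3.6296% = 2.0737%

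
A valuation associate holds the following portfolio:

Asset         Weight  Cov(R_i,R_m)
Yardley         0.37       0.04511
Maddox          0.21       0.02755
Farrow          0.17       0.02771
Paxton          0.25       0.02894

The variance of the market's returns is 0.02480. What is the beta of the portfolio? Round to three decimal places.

β_Yardley = 0.04511 / 0.02480 = 1.8190
β_Maddox = 0.02755 / 0.02480 = 1.1109
β_Farrow = 0.02771 / 0.02480 = 1.1173
β_Paxton = 0.02894 / 0.02480 = 1.1669
β_P = Σ w_i β_i = 0.37×1.8190 + 0.21×1.1109 + 0.17×1.1173 + 0.25×1.1669 = 1.3880

1.388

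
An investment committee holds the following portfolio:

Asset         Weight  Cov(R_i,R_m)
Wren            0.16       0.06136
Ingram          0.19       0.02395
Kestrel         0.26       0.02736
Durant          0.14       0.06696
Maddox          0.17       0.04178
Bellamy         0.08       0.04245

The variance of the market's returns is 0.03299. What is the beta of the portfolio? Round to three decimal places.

1.254

β_Wren = 0.06136 / 0.03299 = 1.8600
β_Ingram = 0.02395 / 0.03299 = 0.7260
β_Kestrel = 0.02736 / 0.03299 = 0.8293
β_Durant = 0.06696 / 0.03299 = 2.0297
β_Maddox = 0.04178 / 0.03299 = 1.2664
β_Bellamy = 0.04245 / 0.03299 = 1.2868
β_P = Σ w_i β_i = 0.16×1.8600 + 0.19×0.7260 + 0.26×0.8293 + 0.14×2.0297 + 0.17×1.2664 + 0.08×1.2868 = 1.2535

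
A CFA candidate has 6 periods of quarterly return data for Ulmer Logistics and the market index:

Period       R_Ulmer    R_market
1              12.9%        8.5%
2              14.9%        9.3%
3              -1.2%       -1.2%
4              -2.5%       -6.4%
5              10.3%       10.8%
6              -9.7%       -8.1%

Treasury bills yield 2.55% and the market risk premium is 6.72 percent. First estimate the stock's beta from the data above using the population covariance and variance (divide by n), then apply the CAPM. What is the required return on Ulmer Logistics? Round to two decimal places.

10.15%

Mean R_i = (12.9 + 14.9 − 1.2 − 2.5 + 10.3 − 9.7) / 6 = 4.1167%
Mean R_m = (8.5 + 9.3 − 1.2 − 6.4 + 10.8 − 8.1) / 6 = 2.1500%
Σ(R_i − R̄_i)(R_m − R̄_m) = 402.3650  ⇒  Cov = 402.3650 / 6 = 67.0608
Σ(R_m − R̄_m)² = 355.6550  ⇒  Var(R_m) = 355.6550 / 6 = 59.2758
β = Cov / Var(R_m) = 67.0608 / 59.2758 = 1.1313
E(R) = R_f + β × MRP = 2.55% + 1.1313 × 6.72% = 10.15%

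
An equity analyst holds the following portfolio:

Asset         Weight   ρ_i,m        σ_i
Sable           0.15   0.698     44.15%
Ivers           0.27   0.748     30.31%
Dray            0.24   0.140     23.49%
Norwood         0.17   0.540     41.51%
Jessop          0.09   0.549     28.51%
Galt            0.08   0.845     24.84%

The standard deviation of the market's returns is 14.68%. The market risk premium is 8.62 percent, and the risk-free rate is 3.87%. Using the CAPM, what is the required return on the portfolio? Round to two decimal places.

β_Sable = 0.698 × 44.15% / 14.68% = 2.0992
β_Ivers = 0.748 × 30.31% / 14.68% = 1.5444
β_Dray = 0.140 × 23.49% / 14.68% = 0.2240
β_Norwood = 0.540 × 41.51% / 14.68% = 1.5269
β_Jessop = 0.549 × 28.51% / 14.68% = 1.0662
β_Galt = 0.845 × 24.84% / 14.68% = 1.4298
β_P = Σ w_i β_i = 0.15×2.0992 + 0.27×1.5444 + 0.24×0.2240 + 0.17×1.5269 + 0.09×1.0662 + 0.08×1.4298 = 1.2555
E(R_P) = R_f + β_P × MRP = 3.87% + 1.2555 × 8.62% = 14.69%

14.69%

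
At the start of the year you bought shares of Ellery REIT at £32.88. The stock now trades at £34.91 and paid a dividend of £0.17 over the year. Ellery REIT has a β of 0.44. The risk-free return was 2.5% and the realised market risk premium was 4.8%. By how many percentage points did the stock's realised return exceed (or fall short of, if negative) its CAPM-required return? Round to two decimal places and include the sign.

Realised HPR = (P1 + D1 − P0) / P0 = (34.91 + 0.17 − 32.88) / 32.88 = 2.20 / 32.88 = 6.6910%
CAPM required = R_f + β·MRP = 2.5% + 0.44 × 4.8% = 4.6120%
α = realised − required = 6.6910% − 4.6120% = +2.08%

+2.08%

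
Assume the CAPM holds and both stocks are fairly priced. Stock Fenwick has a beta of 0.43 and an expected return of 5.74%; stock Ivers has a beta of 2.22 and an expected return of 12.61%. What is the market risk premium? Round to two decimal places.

Both satisfy E(R) = R_f + β·MRP, so the slope of the SML is
MRP = (12.61% − 5.74%) / (2.22 − 0.43) = 6.87% / 1.79 = 3.8380%

3.84%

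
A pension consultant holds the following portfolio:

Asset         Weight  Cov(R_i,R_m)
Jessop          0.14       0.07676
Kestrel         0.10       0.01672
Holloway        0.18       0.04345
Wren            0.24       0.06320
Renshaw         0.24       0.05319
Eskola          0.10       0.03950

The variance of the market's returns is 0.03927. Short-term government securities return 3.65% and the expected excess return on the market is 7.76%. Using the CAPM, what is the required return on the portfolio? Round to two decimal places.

β_Jessop = 0.07676 / 0.03927 = 1.9547
β_Kestrel = 0.01672 / 0.03927 = 0.4258
β_Holloway = 0.04345 / 0.03927 = 1.1064
β_Wren = 0.06320 / 0.03927 = 1.6094
β_Renshaw = 0.05319 / 0.03927 = 1.3545
β_Eskola = 0.03950 / 0.03927 = 1.0059
β_P = Σ w_i β_i = 0.14×1.9547 + 0.10×0.4258 + 0.18×1.1064 + 0.24×1.6094 + 0.24×1.3545 + 0.10×1.0059 = 1.3273
E(R_P) = R_f + β_P × MRP = 3.65% + 1.3273 × 7.76% = 13.95%

13.95%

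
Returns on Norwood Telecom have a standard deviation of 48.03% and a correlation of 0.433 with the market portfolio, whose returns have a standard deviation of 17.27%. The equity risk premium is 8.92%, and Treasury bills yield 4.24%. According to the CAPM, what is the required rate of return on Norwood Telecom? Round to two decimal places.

β = ρ × σ_i / σ_m = 0.433 × 48.03% / 17.27% = 1.2042
E(R) = 4.24% + 1.2042 × 8.92% = 14.98%

14.98%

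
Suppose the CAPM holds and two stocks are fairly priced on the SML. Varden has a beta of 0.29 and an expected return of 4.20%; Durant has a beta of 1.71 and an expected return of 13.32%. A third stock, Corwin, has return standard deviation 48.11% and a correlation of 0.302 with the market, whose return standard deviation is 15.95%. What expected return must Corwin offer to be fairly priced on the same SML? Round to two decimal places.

MRP = (13.32% − 4.20%) / (1.71 − 0.29) = 6.4225%
R_f = 4.20% − 0.29 × 6.4225% = 2.3375%
β_Corwin = ρ·σ_i/σ_m = 0.302 × 48.11 / 15.95 = 0.9109
E(R_Corwin) = R_f + β × MRP = 2.3375% + 0.9109 × 6.4225% = 8.19%

8.19%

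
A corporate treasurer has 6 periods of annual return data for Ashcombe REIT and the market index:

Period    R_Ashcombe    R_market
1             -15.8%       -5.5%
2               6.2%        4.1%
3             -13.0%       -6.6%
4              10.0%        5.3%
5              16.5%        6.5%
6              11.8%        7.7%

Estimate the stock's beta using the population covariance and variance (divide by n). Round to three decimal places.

Mean R_i = (-15.8 + 6.2 − 13.0 + 10.0 + 16.5 + 11.8) / 6 = 2.6167%
Mean R_m = (-5.5 + 4.1 − 6.6 + 5.3 + 6.5 + 7.7) / 6 = 1.9167%
Σ(R_i − R̄_i)(R_m − R̄_m) = 419.1383  ⇒  Cov = 419.1383 / 6 = 69.8564
Σ(R_m − R̄_m)² = 198.2083  ⇒  Var(R_m) = 198.2083 / 6 = 33.0347
β = Cov / Var(R_m) = 69.8564 / 33.0347 = 2.1146

2.115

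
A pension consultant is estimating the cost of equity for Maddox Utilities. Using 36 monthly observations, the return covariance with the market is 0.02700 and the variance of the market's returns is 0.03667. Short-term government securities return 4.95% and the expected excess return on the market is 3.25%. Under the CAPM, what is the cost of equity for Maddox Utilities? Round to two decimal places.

7.34%

β = Cov(R_i, R_m) / Var(R_m) = 0.02700 / 0.03667 = 0.7363
E(R) = R_f + β × MRP = 4.95% + 0.7363 × 3.25% = 7.34%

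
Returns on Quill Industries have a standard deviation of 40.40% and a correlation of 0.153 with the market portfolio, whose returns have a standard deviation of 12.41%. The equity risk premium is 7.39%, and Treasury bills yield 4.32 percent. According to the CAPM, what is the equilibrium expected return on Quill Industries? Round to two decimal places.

8.00%

β = ρ × σ_i / σ_m = 0.153 × 40.40% / 12.41% = 0.4981
E(R) = 4.32% + 0.4981 × 7.39% = 8.00%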